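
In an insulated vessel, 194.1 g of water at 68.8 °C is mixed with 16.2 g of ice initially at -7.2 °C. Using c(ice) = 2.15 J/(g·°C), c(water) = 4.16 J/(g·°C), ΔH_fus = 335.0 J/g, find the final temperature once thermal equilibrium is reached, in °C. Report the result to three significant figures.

T_f = 57.0 °C

Heat to bring ice to 0 °C and melt it: q₁ = 16.2×2.15×7.2 + 16.2×335.0 = 5677.8 J
Heat the water can supply cooling to 0 °C: 194.1×4.16×68.8 = 55553.0 J > q₁, so all ice melts.
Energy balance: 194.1×4.16×(68.8 − T) = 5677.8 + 16.2×4.16×(T − 0)
807.456(68.8 − T) = 5677.8 + 67.392 T
55553.0 − 5677.8 = 874.848 T
T = 49875.2 / 874.848 = 57.01 °C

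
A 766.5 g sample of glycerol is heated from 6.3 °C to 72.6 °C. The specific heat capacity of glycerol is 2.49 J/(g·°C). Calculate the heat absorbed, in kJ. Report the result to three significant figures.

q = m c ΔT = 766.5 × 2.49 × (72.6 − 6.3)
q = 766.5 × 2.49 × 66.3 = 126500 J = 127 kJ

q = 127 kJ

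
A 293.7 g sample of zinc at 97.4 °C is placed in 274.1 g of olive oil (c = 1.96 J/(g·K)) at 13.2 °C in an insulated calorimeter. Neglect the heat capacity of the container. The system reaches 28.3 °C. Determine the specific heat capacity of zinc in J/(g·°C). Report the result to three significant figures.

c = 0.400 J/(g·°C)

q_gained = (274.1 × 1.96) × (28.3 − 13.2) = 8112 J
q_lost = 293.7 × c × (97.4 − 28.3) = 20294.67 c
Set equal: c = 8112 / 20294.67 = 0.400 J/(g·°C)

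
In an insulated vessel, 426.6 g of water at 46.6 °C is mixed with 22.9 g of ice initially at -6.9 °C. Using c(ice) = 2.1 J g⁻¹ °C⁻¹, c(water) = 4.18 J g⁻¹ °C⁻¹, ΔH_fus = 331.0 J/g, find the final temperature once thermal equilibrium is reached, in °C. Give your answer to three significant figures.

Heat to bring ice to 0 °C and melt it: q₁ = 22.9×2.1×6.9 + 22.9×331.0 = 7911.7 J
Heat the water can supply cooling to 0 °C: 426.6×4.18×46.6 = 83096.6 J > q₁, so all ice melts.
Energy balance: 426.6×4.18×(46.6 − T) = 7911.7 + 22.9×4.18×(T − 0)
1783.188(46.6 − T) = 7911.7 + 95.722 T
83096.6 − 7911.7 = 1878.910 T
T = 75184.9 / 1878.910 = 40.02 °C

T_f = 40.0 °C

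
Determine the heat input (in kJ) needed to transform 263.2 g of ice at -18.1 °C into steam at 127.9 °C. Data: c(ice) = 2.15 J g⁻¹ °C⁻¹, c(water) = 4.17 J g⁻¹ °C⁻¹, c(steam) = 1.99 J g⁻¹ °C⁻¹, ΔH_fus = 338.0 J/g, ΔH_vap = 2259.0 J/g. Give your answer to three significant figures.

q = 818 kJ

q1 (heat ice -18.1→0.0 °C): 263.2 × 2.15 × 18.1 = 10242 J
q2 (melt at 0 °C): 263.2 × 338.0 = 88962 J
q3 (heat water 0.0→100.0 °C): 263.2 × 4.17 × 100.0 = 109754 J
q4 (vaporize at 100 °C): 263.2 × 2259.0 = 594569 J
q5 (heat steam 100.0→127.9 °C): 263.2 × 1.99 × 27.9 = 14613 J
Total: 10242 + 88962 + 109754 + 594569 + 14613 = 818140 J = 818 kJ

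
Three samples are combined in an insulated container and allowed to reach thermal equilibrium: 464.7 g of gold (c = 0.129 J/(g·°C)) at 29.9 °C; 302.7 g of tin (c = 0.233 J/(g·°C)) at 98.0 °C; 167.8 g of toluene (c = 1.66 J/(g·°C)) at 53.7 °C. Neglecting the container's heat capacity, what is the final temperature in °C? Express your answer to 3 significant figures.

T_f = 57.9 °C

Σ mᵢcᵢ(T − Tᵢ) = 0  ⇒  T = Σ mᵢcᵢTᵢ / Σ mᵢcᵢ
Σ mᵢcᵢ = 464.7×0.129 + 302.7×0.233 + 167.8×1.66 = 409.0234
Σ mᵢcᵢTᵢ = 59.9463×29.9 + 70.5291×98.0 + 278.548×53.7 = 23662.3
T = 23662.3 / 409.0234 = 57.85 °C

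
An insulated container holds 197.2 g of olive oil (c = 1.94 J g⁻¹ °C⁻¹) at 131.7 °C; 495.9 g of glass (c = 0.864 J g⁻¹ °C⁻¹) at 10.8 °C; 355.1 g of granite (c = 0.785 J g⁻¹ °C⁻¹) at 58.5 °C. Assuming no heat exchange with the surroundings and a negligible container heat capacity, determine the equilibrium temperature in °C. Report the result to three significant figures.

T_f = 65.4 °C

Σ mᵢcᵢ(T − Tᵢ) = 0  ⇒  T = Σ mᵢcᵢTᵢ / Σ mᵢcᵢ
Σ mᵢcᵢ = 197.2×1.94 + 495.9×0.864 + 355.1×0.785 = 1089.7791
Σ mᵢcᵢTᵢ = 382.568×131.7 + 428.4576×10.8 + 278.7535×58.5 = 71319
T = 71319 / 1089.7791 = 65.44 °C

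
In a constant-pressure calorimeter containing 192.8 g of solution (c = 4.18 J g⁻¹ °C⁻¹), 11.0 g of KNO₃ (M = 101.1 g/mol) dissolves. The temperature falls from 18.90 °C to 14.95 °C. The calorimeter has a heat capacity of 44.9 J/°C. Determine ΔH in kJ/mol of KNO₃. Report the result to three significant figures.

ΔH = 30.9 kJ/mol

|ΔT| = |14.95 − 18.90| = 3.95 °C
|q_surr| = (192.8 × 4.18 + 44.9) × 3.95 = 850.804 × 3.95 = 3361 J
n(KNO₃) = 11.0 / 101.1 = 0.1088 mol
Temperature fell, so q_rxn = +|q_surr| = 3.361 kJ
ΔH = q_rxn / n = 30.89 kJ/mol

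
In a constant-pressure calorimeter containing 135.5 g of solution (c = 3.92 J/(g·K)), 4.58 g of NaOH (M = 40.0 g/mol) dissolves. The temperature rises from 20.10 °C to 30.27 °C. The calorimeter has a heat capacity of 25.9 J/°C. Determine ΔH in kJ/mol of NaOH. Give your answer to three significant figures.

|ΔT| = |30.27 − 20.10| = 10.17 °C
|q_surr| = (135.5 × 3.92 + 25.9) × 10.17 = 557.06 × 10.17 = 5665 J
n(NaOH) = 4.58 / 40.0 = 0.1145 mol
Temperature rose, so q_rxn = −|q_surr| = -5.665 kJ
ΔH = q_rxn / n = -49.48 kJ/mol

ΔH = -49.5 kJ/mol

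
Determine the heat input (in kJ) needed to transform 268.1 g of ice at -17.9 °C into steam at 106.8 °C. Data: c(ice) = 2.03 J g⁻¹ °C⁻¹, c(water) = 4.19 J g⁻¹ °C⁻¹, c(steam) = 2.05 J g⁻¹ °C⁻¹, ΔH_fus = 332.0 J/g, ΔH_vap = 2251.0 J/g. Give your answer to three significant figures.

q1 (heat ice -17.9→0.0 °C): 268.1 × 2.03 × 17.9 = 9742 J
q2 (melt at 0 °C): 268.1 × 332.0 = 89009 J
q3 (heat water 0.0→100.0 °C): 268.1 × 4.19 × 100.0 = 112334 J
q4 (vaporize at 100 °C): 268.1 × 2251.0 = 603493 J
q5 (heat steam 100.0→106.8 °C): 268.1 × 2.05 × 6.8 = 3737 J
Total: 9742 + 89009 + 112334 + 603493 + 3737 = 818315 J = 818 kJ

q = 818 kJ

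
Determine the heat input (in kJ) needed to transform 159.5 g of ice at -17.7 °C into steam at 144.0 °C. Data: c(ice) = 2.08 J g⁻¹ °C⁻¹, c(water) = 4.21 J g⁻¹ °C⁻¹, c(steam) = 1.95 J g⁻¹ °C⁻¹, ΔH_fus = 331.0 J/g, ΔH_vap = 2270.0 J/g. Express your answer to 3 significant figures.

q1 (heat ice -17.7→0.0 °C): 159.5 × 2.08 × 17.7 = 5872 J
q2 (melt at 0 °C): 159.5 × 331.0 = 52795 J
q3 (heat water 0.0→100.0 °C): 159.5 × 4.21 × 100.0 = 67150 J
q4 (vaporize at 100 °C): 159.5 × 2270.0 = 362065 J
q5 (heat steam 100.0→144.0 °C): 159.5 × 1.95 × 44.0 = 13685 J
Total: 5872 + 52795 + 67150 + 362065 + 13685 = 501567 J = 502 kJ

q = 502 kJ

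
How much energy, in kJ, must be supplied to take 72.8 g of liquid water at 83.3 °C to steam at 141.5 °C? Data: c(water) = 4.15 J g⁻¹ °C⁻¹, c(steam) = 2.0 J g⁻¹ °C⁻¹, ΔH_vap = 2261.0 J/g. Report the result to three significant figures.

q1 (heat water 83.3→100.0 °C): 72.8 × 4.15 × 16.7 = 5045 J
q2 (vaporize at 100 °C): 72.8 × 2261.0 = 164601 J
q3 (heat steam 100.0→141.5 °C): 72.8 × 2.0 × 41.5 = 6042 J
Total: 5045 + 164601 + 6042 = 175688 J = 176 kJ

q = 176 kJ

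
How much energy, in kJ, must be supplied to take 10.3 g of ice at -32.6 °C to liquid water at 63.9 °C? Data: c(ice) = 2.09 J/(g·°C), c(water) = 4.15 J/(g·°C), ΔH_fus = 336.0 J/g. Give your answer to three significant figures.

q = 6.89 kJ

q1 (heat ice -32.6→0.0 °C): 10.3 × 2.09 × 32.6 = 702 J
q2 (melt at 0 °C): 10.3 × 336.0 = 3461 J
q3 (heat water 0.0→63.9 °C): 10.3 × 4.15 × 63.9 = 2731 J
Total: 702 + 3461 + 2731 = 6894 J = 6.89 kJ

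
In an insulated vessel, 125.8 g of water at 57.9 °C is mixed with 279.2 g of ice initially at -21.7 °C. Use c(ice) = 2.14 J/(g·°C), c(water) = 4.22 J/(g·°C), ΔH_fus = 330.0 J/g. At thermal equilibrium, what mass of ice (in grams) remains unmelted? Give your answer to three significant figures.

m_ice remaining = 225 g

Heat to warm all ice to 0 °C: 279.2×2.14×21.7 = 12965 J
Heat released by water cooling to 0 °C: 125.8×4.22×57.9 = 30738 J
30738 J < 12965 + 279.2×330.0 = 105101 J, so not all ice melts; final T = 0 °C.
Heat left for melting: 30738 − 12965 = 17773 J
Mass melted = 17773 / 330.0 = 53.86 g
Ice remaining = 279.2 − 53.86 = 225.34 g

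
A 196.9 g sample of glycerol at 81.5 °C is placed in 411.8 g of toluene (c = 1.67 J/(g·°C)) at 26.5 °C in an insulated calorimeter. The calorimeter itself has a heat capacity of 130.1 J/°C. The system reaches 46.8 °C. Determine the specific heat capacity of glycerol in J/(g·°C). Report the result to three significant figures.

c = 2.43 J/(g·°C)

q_gained = (411.8 × 1.67 + 130.1) × (46.8 − 26.5) = 16600 J
q_lost = 196.9 × c × (81.5 − 46.8) = 6832.43 c
Set equal: c = 16600 / 6832.43 = 2.43 J/(g·°C)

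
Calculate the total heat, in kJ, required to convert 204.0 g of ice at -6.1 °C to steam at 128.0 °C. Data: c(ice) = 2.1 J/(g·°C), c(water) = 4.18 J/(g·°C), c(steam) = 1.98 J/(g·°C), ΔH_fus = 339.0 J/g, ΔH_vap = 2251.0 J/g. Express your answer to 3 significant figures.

q1 (heat ice -6.1→0.0 °C): 204.0 × 2.1 × 6.1 = 2613 J
q2 (melt at 0 °C): 204.0 × 339.0 = 69156 J
q3 (heat water 0.0→100.0 °C): 204.0 × 4.18 × 100.0 = 85272 J
q4 (vaporize at 100 °C): 204.0 × 2251.0 = 459204 J
q5 (heat steam 100.0→128.0 °C): 204.0 × 1.98 × 28.0 = 11310 J
Total: 2613 + 69156 + 85272 + 459204 + 11310 = 627555 J = 628 kJ

q = 628 kJ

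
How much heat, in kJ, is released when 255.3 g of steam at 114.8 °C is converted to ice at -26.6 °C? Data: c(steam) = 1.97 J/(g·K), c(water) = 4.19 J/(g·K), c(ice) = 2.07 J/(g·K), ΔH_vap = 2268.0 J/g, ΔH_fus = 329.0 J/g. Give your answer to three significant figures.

q1 (cool steam 114.8→100 °C): 255.3 × 1.97 × 14.8 = 7444 J
q2 (condense at 100 °C): 255.3 × 2268.0 = 579020 J
q3 (cool water 100→0 °C): 255.3 × 4.19 × 100.0 = 106971 J
q4 (freeze at 0 °C): 255.3 × 329.0 = 83994 J
q5 (cool ice 0→-26.6 °C): 255.3 × 2.07 × 26.6 = 14057 J
Total: 7444 + 579020 + 106971 + 83994 + 14057 = 791486 J = 791 kJ

q = 791 kJ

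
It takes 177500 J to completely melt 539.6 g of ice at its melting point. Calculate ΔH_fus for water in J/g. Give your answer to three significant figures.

ΔH_fus = q / m = 177500 / 539.6 = 329 J/g

ΔH_fus = 329 J/g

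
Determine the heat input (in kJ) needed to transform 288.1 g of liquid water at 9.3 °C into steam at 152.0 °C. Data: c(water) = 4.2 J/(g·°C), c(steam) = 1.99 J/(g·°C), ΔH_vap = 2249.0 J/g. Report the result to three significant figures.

q1 (heat water 9.3→100.0 °C): 288.1 × 4.2 × 90.7 = 109749 J
q2 (vaporize at 100 °C): 288.1 × 2249.0 = 647937 J
q3 (heat steam 100.0→152.0 °C): 288.1 × 1.99 × 52.0 = 29813 J
Total: 109749 + 647937 + 29813 = 787499 J = 787 kJ

q = 787 kJ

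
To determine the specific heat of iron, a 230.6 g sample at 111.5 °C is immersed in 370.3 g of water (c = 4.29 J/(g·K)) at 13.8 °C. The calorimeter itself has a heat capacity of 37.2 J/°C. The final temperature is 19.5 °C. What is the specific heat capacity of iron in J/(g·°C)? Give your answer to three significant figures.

c = 0.437 J/(g·°C)

q_gained = (370.3 × 4.29 + 37.2) × (19.5 − 13.8) = 9267 J
q_lost = 230.6 × c × (111.5 − 19.5) = 21215.2 c
Set equal: c = 9267 / 21215.2 = 0.437 J/(g·°C)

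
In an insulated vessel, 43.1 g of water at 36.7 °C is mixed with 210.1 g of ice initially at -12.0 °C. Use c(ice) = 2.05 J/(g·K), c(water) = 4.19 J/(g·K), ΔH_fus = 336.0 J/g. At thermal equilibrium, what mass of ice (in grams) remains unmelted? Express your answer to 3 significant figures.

Heat to warm all ice to 0 °C: 210.1×2.05×12.0 = 5168.5 J
Heat released by water cooling to 0 °C: 43.1×4.19×36.7 = 6627.6 J
6627.6 J < 5168.5 + 210.1×336.0 = 75762.1 J, so not all ice melts; final T = 0 °C.
Heat left for melting: 6627.6 − 5168.5 = 1459.1 J
Mass melted = 1459.1 / 336.0 = 4.343 g
Ice remaining = 210.1 − 4.343 = 205.757 g

m_ice remaining = 206 g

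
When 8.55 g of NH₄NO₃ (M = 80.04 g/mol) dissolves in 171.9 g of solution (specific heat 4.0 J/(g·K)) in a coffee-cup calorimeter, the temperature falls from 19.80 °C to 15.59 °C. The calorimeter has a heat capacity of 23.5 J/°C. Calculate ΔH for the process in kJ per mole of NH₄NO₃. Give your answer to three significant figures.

ΔH = 28.0 kJ/mol

|ΔT| = |15.59 − 19.80| = 4.21 °C
|q_surr| = (171.9 × 4.0 + 23.5) × 4.21 = 711.1 × 4.21 = 2994 J
n(NH₄NO₃) = 8.55 / 80.04 = 0.1068 mol
Temperature fell, so q_rxn = +|q_surr| = 2.994 kJ
ΔH = q_rxn / n = 28.03 kJ/mol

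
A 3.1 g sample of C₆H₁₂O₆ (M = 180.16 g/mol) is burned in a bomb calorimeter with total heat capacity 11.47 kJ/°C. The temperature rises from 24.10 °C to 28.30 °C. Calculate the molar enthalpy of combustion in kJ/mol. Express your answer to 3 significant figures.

ΔT = 28.30 − 24.10 = 4.20 °C
q_cal = C_cal × ΔT = 11.47 × 4.20 = 48.174 kJ
n = 3.1 / 180.16 = 0.01721 mol
q_rxn = −q_cal = -48.174 kJ
ΔH = -48.174 / 0.01721 = -2799 kJ/mol

ΔH = -2800 kJ/mol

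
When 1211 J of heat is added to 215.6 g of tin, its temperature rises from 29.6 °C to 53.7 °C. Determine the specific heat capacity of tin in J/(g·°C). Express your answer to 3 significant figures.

c = 0.233 J/(g·°C)

c = q / (m ΔT) = 1211 / (215.6 × 24.1)
c = 1211 / 5195.96 = 0.233 J/(g·°C)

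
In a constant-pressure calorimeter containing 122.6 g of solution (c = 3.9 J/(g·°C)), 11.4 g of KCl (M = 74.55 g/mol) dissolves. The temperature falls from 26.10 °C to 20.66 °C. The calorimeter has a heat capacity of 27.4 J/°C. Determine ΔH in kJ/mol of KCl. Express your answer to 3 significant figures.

ΔH = 18.0 kJ/mol

|ΔT| = |20.66 − 26.10| = 5.44 °C
|q_surr| = (122.6 × 3.9 + 27.4) × 5.44 = 505.54 × 5.44 = 2750 J
n(KCl) = 11.4 / 74.55 = 0.1529 mol
Temperature fell, so q_rxn = +|q_surr| = 2.750 kJ
ΔH = q_rxn / n = 17.99 kJ/mol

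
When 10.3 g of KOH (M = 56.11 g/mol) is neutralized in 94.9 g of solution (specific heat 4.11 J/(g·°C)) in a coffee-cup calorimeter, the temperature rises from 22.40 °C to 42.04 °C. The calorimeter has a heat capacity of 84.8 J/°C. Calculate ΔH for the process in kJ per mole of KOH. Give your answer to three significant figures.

ΔH = -50.8 kJ/mol

|ΔT| = |42.04 − 22.40| = 19.64 °C
|q_surr| = (94.9 × 4.11 + 84.8) × 19.64 = 474.839 × 19.64 = 9326 J
n(KOH) = 10.3 / 56.11 = 0.1836 mol
Temperature rose, so q_rxn = −|q_surr| = -9.326 kJ
ΔH = q_rxn / n = -50.80 kJ/mol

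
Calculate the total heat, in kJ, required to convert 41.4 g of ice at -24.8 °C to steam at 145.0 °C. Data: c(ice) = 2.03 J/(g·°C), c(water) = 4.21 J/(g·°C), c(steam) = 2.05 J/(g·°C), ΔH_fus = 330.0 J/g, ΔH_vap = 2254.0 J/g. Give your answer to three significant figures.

q = 130 kJ

q1 (heat ice -24.8→0.0 °C): 41.4 × 2.03 × 24.8 = 2084 J
q2 (melt at 0 °C): 41.4 × 330.0 = 13662 J
q3 (heat water 0.0→100.0 °C): 41.4 × 4.21 × 100.0 = 17429 J
q4 (vaporize at 100 °C): 41.4 × 2254.0 = 93316 J
q5 (heat steam 100.0→145.0 °C): 41.4 × 2.05 × 45.0 = 3819 J
Total: 2084 + 13662 + 17429 + 93316 + 3819 = 130310 J = 130 kJ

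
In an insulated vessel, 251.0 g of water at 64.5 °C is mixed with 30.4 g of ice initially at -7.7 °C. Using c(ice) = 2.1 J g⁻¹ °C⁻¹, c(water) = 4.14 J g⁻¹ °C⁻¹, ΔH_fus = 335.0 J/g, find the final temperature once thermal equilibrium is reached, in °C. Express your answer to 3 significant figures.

Heat to bring ice to 0 °C and melt it: q₁ = 30.4×2.1×7.7 + 30.4×335.0 = 10676 J
Heat the water can supply cooling to 0 °C: 251.0×4.14×64.5 = 67024.5 J > q₁, so all ice melts.
Energy balance: 251.0×4.14×(64.5 − T) = 10676 + 30.4×4.14×(T − 0)
1039.14(64.5 − T) = 10676 + 125.856 T
67024.5 − 10676 = 1164.996 T
T = 56348.5 / 1164.996 = 48.37 °C

T_f = 48.4 °C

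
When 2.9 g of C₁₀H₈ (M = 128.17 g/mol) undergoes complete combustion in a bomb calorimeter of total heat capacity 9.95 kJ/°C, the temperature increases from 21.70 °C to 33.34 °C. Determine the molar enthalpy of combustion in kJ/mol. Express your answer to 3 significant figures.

ΔH = -5120 kJ/mol

ΔT = 33.34 − 21.70 = 11.64 °C
q_cal = C_cal × ΔT = 9.95 × 11.64 = 115.818 kJ
n = 2.9 / 128.17 = 0.02263 mol
q_rxn = −q_cal = -115.818 kJ
ΔH = -115.818 / 0.02263 = -5118 kJ/mol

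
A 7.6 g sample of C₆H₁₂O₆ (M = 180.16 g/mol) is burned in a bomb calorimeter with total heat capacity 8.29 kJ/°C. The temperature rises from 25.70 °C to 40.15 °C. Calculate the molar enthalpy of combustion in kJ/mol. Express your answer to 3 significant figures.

ΔT = 40.15 − 25.70 = 14.45 °C
q_cal = C_cal × ΔT = 8.29 × 14.45 = 119.7905 kJ
n = 7.6 / 180.16 = 0.04218 mol
q_rxn = −q_cal = -119.7905 kJ
ΔH = -119.7905 / 0.04218 = -2840 kJ/mol

ΔH = -2840 kJ/mol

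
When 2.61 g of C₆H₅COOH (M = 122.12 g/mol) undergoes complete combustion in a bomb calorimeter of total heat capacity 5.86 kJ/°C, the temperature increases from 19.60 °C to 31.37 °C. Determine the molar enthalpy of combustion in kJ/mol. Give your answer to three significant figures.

ΔH = -3230 kJ/mol

ΔT = 31.37 − 19.60 = 11.77 °C
q_cal = C_cal × ΔT = 5.86 × 11.77 = 68.9722 kJ
n = 2.61 / 122.12 = 0.02137 mol
q_rxn = −q_cal = -68.9722 kJ
ΔH = -68.9722 / 0.02137 = -3228 kJ/mol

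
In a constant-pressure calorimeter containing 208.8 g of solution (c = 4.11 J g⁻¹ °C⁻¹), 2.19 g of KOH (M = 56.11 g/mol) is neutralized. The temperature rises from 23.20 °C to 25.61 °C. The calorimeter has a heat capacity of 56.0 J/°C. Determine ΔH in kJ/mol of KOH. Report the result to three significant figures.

ΔH = -56.4 kJ/mol

|ΔT| = |25.61 − 23.20| = 2.41 °C
|q_surr| = (208.8 × 4.11 + 56.0) × 2.41 = 914.168 × 2.41 = 2203 J
n(KOH) = 2.19 / 56.11 = 0.03903 mol
Temperature rose, so q_rxn = −|q_surr| = -2.203 kJ
ΔH = q_rxn / n = -56.44 kJ/mol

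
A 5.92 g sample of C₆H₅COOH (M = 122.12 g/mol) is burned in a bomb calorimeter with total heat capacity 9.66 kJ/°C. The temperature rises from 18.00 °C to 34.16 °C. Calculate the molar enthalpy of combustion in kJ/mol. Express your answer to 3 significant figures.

ΔH = -3220 kJ/mol

ΔT = 34.16 − 18.00 = 16.16 °C
q_cal = C_cal × ΔT = 9.66 × 16.16 = 156.1056 kJ
n = 5.92 / 122.12 = 0.04848 mol
q_rxn = −q_cal = -156.1056 kJ
ΔH = -156.1056 / 0.04848 = -3220 kJ/mol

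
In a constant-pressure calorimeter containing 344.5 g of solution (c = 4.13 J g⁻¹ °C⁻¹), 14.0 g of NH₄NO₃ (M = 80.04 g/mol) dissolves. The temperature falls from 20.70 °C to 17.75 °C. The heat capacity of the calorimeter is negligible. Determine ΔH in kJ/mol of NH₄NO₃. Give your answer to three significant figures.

|ΔT| = |17.75 − 20.70| = 2.95 °C
|q_surr| = (344.5 × 4.13) × 2.95 = 1422.785 × 2.95 = 4197 J
n(NH₄NO₃) = 14.0 / 80.04 = 0.1749 mol
Temperature fell, so q_rxn = +|q_surr| = 4.197 kJ
ΔH = q_rxn / n = 24.00 kJ/mol

ΔH = 24.0 kJ/mol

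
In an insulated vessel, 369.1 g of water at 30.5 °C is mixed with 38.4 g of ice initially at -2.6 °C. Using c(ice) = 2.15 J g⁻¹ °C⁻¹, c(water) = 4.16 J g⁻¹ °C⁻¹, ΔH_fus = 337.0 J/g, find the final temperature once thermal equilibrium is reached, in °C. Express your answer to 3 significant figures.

Heat to bring ice to 0 °C and melt it: q₁ = 38.4×2.15×2.6 + 38.4×337.0 = 13155 J
Heat the water can supply cooling to 0 °C: 369.1×4.16×30.5 = 46831.4 J > q₁, so all ice melts.
Energy balance: 369.1×4.16×(30.5 − T) = 13155 + 38.4×4.16×(T − 0)
1535.456(30.5 − T) = 13155 + 159.744 T
46831.4 − 13155 = 1695.200 T
T = 33676.4 / 1695.200 = 19.87 °C

T_f = 19.9 °C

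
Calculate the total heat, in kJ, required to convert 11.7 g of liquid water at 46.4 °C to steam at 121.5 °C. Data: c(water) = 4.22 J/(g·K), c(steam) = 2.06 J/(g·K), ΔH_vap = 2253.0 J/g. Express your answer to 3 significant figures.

q1 (heat water 46.4→100.0 °C): 11.7 × 4.22 × 53.6 = 2646 J
q2 (vaporize at 100 °C): 11.7 × 2253.0 = 26360 J
q3 (heat steam 100.0→121.5 °C): 11.7 × 2.06 × 21.5 = 518 J
Total: 2646 + 26360 + 518 = 29524 J = 29.5 kJ

q = 29.5 kJ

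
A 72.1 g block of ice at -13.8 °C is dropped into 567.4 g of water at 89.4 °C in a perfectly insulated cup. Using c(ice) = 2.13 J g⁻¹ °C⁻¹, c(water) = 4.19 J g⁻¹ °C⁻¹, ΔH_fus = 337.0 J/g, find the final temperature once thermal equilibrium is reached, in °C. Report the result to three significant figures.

T_f = 69.5 °C

Heat to bring ice to 0 °C and melt it: q₁ = 72.1×2.13×13.8 + 72.1×337.0 = 26417 J
Heat the water can supply cooling to 0 °C: 567.4×4.19×89.4 = 212540 J > q₁, so all ice melts.
Energy balance: 567.4×4.19×(89.4 − T) = 26417 + 72.1×4.19×(T − 0)
2377.406(89.4 − T) = 26417 + 302.099 T
212540 − 26417 = 2679.505 T
T = 186123 / 2679.505 = 69.46 °C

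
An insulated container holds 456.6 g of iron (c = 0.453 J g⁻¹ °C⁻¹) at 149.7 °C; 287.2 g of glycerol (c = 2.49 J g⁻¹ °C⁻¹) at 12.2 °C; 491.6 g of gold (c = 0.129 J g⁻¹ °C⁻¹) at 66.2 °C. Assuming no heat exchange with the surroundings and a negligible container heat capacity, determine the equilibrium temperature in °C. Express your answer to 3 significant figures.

Σ mᵢcᵢ(T − Tᵢ) = 0  ⇒  T = Σ mᵢcᵢTᵢ / Σ mᵢcᵢ
Σ mᵢcᵢ = 456.6×0.453 + 287.2×2.49 + 491.6×0.129 = 985.3842
Σ mᵢcᵢTᵢ = 206.8398×149.7 + 715.128×12.2 + 63.4164×66.2 = 43887
T = 43887 / 985.3842 = 44.54 °C

T_f = 44.5 °C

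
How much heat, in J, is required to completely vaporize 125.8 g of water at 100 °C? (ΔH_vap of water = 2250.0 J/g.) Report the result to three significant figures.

q = m × ΔH_vap = 125.8 × 2250.0 = 283100 J

q = 283000 J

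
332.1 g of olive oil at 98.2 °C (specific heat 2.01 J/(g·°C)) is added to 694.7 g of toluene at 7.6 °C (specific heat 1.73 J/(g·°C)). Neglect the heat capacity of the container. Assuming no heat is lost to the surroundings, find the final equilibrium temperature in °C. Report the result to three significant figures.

Heat lost by olive oil = heat gained by toluene.
(332.1)(2.01)(98.2 − T) = (694.7)(1.73)(T − 7.6)
667.521 (98.2 − T) = 1201.831 (T − 7.6)
65551 − 667.521 T = 1201.831 T − 9133.9
74684.9 = 1869.352 T
T = 39.95 °C

T_f = 40.0 °C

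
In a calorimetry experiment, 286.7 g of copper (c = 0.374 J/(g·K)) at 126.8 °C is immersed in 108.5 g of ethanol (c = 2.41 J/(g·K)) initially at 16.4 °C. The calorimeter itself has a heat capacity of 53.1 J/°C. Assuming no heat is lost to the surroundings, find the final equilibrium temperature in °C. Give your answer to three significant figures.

T_f = 44.5 °C

Heat lost by copper = heat gained by ethanol + calorimeter.
(286.7)(0.374)(126.8 − T) = [(108.5)(2.41) + 53.1](T − 16.4)
107.2258 (126.8 − T) = 314.585 (T − 16.4)
13596 − 107.2258 T = 314.585 T − 5159.2
18755.2 = 421.8108 T
T = 44.46 °C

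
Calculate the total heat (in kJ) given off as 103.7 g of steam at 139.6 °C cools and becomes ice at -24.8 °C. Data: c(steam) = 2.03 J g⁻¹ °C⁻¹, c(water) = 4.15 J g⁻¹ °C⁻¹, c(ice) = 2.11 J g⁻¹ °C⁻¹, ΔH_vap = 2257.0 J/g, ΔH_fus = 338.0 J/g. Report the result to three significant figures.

q = 326 kJ

q1 (cool steam 139.6→100 °C): 103.7 × 2.03 × 39.6 = 8336 J
q2 (condense at 100 °C): 103.7 × 2257.0 = 234051 J
q3 (cool water 100→0 °C): 103.7 × 4.15 × 100.0 = 43036 J
q4 (freeze at 0 °C): 103.7 × 338.0 = 35051 J
q5 (cool ice 0→-24.8 °C): 103.7 × 2.11 × 24.8 = 5426 J
Total: 8336 + 234051 + 43036 + 35051 + 5426 = 325900 J = 326 kJ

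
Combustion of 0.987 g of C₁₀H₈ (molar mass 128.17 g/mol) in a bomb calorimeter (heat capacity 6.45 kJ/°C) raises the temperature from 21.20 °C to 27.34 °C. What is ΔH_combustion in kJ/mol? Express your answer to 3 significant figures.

ΔT = 27.34 − 21.20 = 6.14 °C
q_cal = C_cal × ΔT = 6.45 × 6.14 = 39.603 kJ
n = 0.987 / 128.17 = 0.007701 mol
q_rxn = −q_cal = -39.603 kJ
ΔH = -39.603 / 0.007701 = -5143 kJ/mol

ΔH = -5140 kJ/mol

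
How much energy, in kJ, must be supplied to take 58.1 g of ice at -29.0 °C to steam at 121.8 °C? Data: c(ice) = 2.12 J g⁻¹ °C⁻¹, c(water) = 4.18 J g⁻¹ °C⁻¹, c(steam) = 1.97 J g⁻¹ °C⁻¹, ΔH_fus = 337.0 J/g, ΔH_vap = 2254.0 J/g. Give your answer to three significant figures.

q1 (heat ice -29.0→0.0 °C): 58.1 × 2.12 × 29.0 = 3572 J
q2 (melt at 0 °C): 58.1 × 337.0 = 19580 J
q3 (heat water 0.0→100.0 °C): 58.1 × 4.18 × 100.0 = 24286 J
q4 (vaporize at 100 °C): 58.1 × 2254.0 = 130957 J
q5 (heat steam 100.0→121.8 °C): 58.1 × 1.97 × 21.8 = 2495 J
Total: 3572 + 19580 + 24286 + 130957 + 2495 = 180890 J = 181 kJ

q = 181 kJ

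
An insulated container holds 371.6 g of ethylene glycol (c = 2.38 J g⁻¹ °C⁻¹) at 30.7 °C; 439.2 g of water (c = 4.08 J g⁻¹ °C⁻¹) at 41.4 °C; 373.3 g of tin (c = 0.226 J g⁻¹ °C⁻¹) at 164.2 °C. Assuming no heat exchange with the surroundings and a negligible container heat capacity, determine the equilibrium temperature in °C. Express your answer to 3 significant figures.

T_f = 41.7 °C

Σ mᵢcᵢ(T − Tᵢ) = 0  ⇒  T = Σ mᵢcᵢTᵢ / Σ mᵢcᵢ
Σ mᵢcᵢ = 371.6×2.38 + 439.2×4.08 + 373.3×0.226 = 2760.7098
Σ mᵢcᵢTᵢ = 884.408×30.7 + 1791.936×41.4 + 84.3658×164.2 = 115190
T = 115190 / 2760.7098 = 41.72 °C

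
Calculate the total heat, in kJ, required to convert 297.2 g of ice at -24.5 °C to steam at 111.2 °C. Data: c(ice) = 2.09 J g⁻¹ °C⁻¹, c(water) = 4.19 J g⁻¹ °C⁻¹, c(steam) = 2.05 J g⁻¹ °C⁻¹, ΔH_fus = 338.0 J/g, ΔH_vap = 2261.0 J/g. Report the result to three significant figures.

q = 919 kJ

q1 (heat ice -24.5→0.0 °C): 297.2 × 2.09 × 24.5 = 15218 J
q2 (melt at 0 °C): 297.2 × 338.0 = 100454 J
q3 (heat water 0.0→100.0 °C): 297.2 × 4.19 × 100.0 = 124527 J
q4 (vaporize at 100 °C): 297.2 × 2261.0 = 671969 J
q5 (heat steam 100.0→111.2 °C): 297.2 × 2.05 × 11.2 = 6824 J
Total: 15218 + 100454 + 124527 + 671969 + 6824 = 918992 J = 919 kJ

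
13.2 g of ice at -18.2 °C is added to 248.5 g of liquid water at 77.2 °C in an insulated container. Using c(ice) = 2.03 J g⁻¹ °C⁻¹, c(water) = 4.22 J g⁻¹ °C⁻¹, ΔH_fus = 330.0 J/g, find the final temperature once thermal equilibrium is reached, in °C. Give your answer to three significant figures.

T_f = 68.9 °C

Heat to bring ice to 0 °C and melt it: q₁ = 13.2×2.03×18.2 + 13.2×330.0 = 4843.7 J
Heat the water can supply cooling to 0 °C: 248.5×4.22×77.2 = 80957.3 J > q₁, so all ice melts.
Energy balance: 248.5×4.22×(77.2 − T) = 4843.7 + 13.2×4.22×(T − 0)
1048.67(77.2 − T) = 4843.7 + 55.704 T
80957.3 − 4843.7 = 1104.374 T
T = 76113.6 / 1104.374 = 68.92 °C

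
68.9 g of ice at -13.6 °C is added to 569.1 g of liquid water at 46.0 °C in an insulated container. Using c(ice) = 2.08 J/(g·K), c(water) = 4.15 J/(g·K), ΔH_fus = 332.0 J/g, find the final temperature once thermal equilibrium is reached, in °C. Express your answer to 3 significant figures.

T_f = 31.7 °C

Heat to bring ice to 0 °C and melt it: q₁ = 68.9×2.08×13.6 + 68.9×332.0 = 24824 J
Heat the water can supply cooling to 0 °C: 569.1×4.15×46.0 = 108641 J > q₁, so all ice melts.
Energy balance: 569.1×4.15×(46.0 − T) = 24824 + 68.9×4.15×(T − 0)
2361.765(46.0 − T) = 24824 + 285.935 T
108641 − 24824 = 2647.700 T
T = 83817 / 2647.700 = 31.66 °C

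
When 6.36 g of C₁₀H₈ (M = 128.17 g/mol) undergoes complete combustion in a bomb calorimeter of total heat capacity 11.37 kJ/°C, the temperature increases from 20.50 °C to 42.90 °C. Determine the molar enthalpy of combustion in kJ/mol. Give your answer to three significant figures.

ΔH = -5130 kJ/mol

ΔT = 42.90 − 20.50 = 22.40 °C
q_cal = C_cal × ΔT = 11.37 × 22.40 = 254.688 kJ
n = 6.36 / 128.17 = 0.04962 mol
q_rxn = −q_cal = -254.688 kJ
ΔH = -254.688 / 0.04962 = -5133 kJ/mol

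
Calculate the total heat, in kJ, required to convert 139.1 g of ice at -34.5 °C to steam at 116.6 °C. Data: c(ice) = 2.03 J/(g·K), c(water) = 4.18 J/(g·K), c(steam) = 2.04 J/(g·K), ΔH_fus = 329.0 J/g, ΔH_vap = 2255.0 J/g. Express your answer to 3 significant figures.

q1 (heat ice -34.5→0.0 °C): 139.1 × 2.03 × 34.5 = 9742 J
q2 (melt at 0 °C): 139.1 × 329.0 = 45764 J
q3 (heat water 0.0→100.0 °C): 139.1 × 4.18 × 100.0 = 58144 J
q4 (vaporize at 100 °C): 139.1 × 2255.0 = 313671 J
q5 (heat steam 100.0→116.6 °C): 139.1 × 2.04 × 16.6 = 4710 J
Total: 9742 + 45764 + 58144 + 313671 + 4710 = 432031 J = 432 kJ

q = 432 kJ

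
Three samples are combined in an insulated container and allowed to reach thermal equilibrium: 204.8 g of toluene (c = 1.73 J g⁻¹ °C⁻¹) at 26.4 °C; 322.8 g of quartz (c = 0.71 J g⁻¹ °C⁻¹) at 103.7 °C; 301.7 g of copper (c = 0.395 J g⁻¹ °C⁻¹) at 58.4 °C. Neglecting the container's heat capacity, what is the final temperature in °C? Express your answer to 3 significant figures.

Σ mᵢcᵢ(T − Tᵢ) = 0  ⇒  T = Σ mᵢcᵢTᵢ / Σ mᵢcᵢ
Σ mᵢcᵢ = 204.8×1.73 + 322.8×0.71 + 301.7×0.395 = 702.6635
Σ mᵢcᵢTᵢ = 354.304×26.4 + 229.188×103.7 + 119.1715×58.4 = 40080
T = 40080 / 702.6635 = 57.04 °C

T_f = 57.0 °C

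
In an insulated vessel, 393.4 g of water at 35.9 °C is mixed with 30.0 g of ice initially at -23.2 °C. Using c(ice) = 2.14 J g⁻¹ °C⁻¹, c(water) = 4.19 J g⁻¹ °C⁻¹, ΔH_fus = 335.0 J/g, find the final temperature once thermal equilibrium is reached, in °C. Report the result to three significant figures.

Heat to bring ice to 0 °C and melt it: q₁ = 30.0×2.14×23.2 + 30.0×335.0 = 11539 J
Heat the water can supply cooling to 0 °C: 393.4×4.19×35.9 = 59175.6 J > q₁, so all ice melts.
Energy balance: 393.4×4.19×(35.9 − T) = 11539 + 30.0×4.19×(T − 0)
1648.346(35.9 − T) = 11539 + 125.7 T
59175.6 − 11539 = 1774.046 T
T = 47636.6 / 1774.046 = 26.85 °C

T_f = 26.9 °C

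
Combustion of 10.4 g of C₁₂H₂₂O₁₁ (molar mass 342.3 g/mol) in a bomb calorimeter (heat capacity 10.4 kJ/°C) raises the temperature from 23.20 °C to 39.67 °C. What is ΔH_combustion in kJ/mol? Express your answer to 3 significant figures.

ΔT = 39.67 − 23.20 = 16.47 °C
q_cal = C_cal × ΔT = 10.4 × 16.47 = 171.288 kJ
n = 10.4 / 342.3 = 0.03038 mol
q_rxn = −q_cal = -171.288 kJ
ΔH = -171.288 / 0.03038 = -5638 kJ/mol

ΔH = -5640 kJ/mol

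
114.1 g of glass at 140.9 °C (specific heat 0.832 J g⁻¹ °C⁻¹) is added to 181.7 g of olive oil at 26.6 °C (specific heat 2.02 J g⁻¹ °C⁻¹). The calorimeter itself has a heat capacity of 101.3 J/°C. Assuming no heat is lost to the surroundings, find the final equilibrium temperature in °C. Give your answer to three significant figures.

Heat lost by glass = heat gained by olive oil + calorimeter.
(114.1)(0.832)(140.9 − T) = [(181.7)(2.02) + 101.3](T − 26.6)
94.9312 (140.9 − T) = 468.334 (T − 26.6)
13376 − 94.9312 T = 468.334 T − 12458
25834 = 563.2652 T
T = 45.86 °C

T_f = 45.9 °C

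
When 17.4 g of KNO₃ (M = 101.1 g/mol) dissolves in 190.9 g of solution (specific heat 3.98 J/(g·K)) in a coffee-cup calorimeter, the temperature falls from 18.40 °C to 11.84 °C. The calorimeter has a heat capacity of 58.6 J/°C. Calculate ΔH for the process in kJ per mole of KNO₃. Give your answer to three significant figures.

|ΔT| = |11.84 − 18.40| = 6.56 °C
|q_surr| = (190.9 × 3.98 + 58.6) × 6.56 = 818.382 × 6.56 = 5369 J
n(KNO₃) = 17.4 / 101.1 = 0.1721 mol
Temperature fell, so q_rxn = +|q_surr| = 5.369 kJ
ΔH = q_rxn / n = 31.20 kJ/mol

ΔH = 31.2 kJ/mol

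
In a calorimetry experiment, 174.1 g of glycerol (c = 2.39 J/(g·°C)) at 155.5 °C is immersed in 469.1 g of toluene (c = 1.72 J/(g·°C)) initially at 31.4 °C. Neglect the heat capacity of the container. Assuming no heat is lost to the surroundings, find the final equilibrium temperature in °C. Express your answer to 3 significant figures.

Heat lost by glycerol = heat gained by toluene.
(174.1)(2.39)(155.5 − T) = (469.1)(1.72)(T − 31.4)
416.099 (155.5 − T) = 806.852 (T − 31.4)
64703 − 416.099 T = 806.852 T − 25335
90038 = 1222.951 T
T = 73.62 °C

T_f = 73.6 °C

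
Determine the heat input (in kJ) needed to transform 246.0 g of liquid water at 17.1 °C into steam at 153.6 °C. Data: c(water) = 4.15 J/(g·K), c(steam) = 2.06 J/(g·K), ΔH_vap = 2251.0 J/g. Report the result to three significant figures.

q1 (heat water 17.1→100.0 °C): 246.0 × 4.15 × 82.9 = 84633 J
q2 (vaporize at 100 °C): 246.0 × 2251.0 = 553746 J
q3 (heat steam 100.0→153.6 °C): 246.0 × 2.06 × 53.6 = 27162 J
Total: 84633 + 553746 + 27162 = 665541 J = 666 kJ

q = 666 kJ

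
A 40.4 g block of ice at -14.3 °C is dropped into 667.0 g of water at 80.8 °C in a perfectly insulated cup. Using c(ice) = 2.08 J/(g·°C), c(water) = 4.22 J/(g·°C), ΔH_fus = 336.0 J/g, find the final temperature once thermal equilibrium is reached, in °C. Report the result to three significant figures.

Heat to bring ice to 0 °C and melt it: q₁ = 40.4×2.08×14.3 + 40.4×336.0 = 14776 J
Heat the water can supply cooling to 0 °C: 667.0×4.22×80.8 = 227431 J > q₁, so all ice melts.
Energy balance: 667.0×4.22×(80.8 − T) = 14776 + 40.4×4.22×(T − 0)
2814.74(80.8 − T) = 14776 + 170.488 T
227431 − 14776 = 2985.228 T
T = 212655 / 2985.228 = 71.24 °C

T_f = 71.2 °C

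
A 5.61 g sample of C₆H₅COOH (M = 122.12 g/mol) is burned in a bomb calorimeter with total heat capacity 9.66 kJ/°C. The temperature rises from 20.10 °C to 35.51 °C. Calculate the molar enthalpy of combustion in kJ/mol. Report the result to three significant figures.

ΔT = 35.51 − 20.10 = 15.41 °C
q_cal = C_cal × ΔT = 9.66 × 15.41 = 148.8606 kJ
n = 5.61 / 122.12 = 0.04594 mol
q_rxn = −q_cal = -148.8606 kJ
ΔH = -148.8606 / 0.04594 = -3240 kJ/mol

ΔH = -3240 kJ/mol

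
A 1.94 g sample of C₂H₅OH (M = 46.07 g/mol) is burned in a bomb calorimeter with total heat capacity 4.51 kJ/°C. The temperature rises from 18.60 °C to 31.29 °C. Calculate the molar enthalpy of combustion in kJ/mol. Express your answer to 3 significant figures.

ΔT = 31.29 − 18.60 = 12.69 °C
q_cal = C_cal × ΔT = 4.51 × 12.69 = 57.2319 kJ
n = 1.94 / 46.07 = 0.04211 mol
q_rxn = −q_cal = -57.2319 kJ
ΔH = -57.2319 / 0.04211 = -1359 kJ/mol

ΔH = -1360 kJ/mol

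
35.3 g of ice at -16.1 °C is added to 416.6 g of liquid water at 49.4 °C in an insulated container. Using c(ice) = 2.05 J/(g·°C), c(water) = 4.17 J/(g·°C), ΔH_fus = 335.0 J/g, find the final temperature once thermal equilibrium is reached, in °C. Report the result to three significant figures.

Heat to bring ice to 0 °C and melt it: q₁ = 35.3×2.05×16.1 + 35.3×335.0 = 12991 J
Heat the water can supply cooling to 0 °C: 416.6×4.17×49.4 = 85818.8 J > q₁, so all ice melts.
Energy balance: 416.6×4.17×(49.4 − T) = 12991 + 35.3×4.17×(T − 0)
1737.222(49.4 − T) = 12991 + 147.201 T
85818.8 − 12991 = 1884.423 T
T = 72827.8 / 1884.423 = 38.647 °C

T_f = 38.6 °C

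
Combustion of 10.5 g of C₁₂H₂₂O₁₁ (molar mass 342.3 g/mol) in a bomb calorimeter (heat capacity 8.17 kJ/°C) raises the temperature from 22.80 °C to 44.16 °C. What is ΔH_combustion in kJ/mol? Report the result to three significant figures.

ΔH = -5690 kJ/mol

ΔT = 44.16 − 22.80 = 21.36 °C
q_cal = C_cal × ΔT = 8.17 × 21.36 = 174.5112 kJ
n = 10.5 / 342.3 = 0.03067 mol
q_rxn = −q_cal = -174.5112 kJ
ΔH = -174.5112 / 0.03067 = -5690 kJ/mol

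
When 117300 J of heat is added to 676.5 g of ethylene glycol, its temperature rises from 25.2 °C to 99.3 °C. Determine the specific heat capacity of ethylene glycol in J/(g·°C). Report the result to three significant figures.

c = q / (m ΔT) = 117300 / (676.5 × 74.1)
c = 117300 / 50128.65 = 2.34 J/(g·°C)

c = 2.34 J/(g·°C)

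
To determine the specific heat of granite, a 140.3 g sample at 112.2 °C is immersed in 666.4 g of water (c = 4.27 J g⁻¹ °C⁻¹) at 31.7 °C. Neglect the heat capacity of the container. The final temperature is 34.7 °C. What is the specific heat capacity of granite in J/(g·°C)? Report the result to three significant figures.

c = 0.785 J/(g·°C)

q_gained = (666.4 × 4.27) × (34.7 − 31.7) = 8537 J
q_lost = 140.3 × c × (112.2 − 34.7) = 10873.25 c
Set equal: c = 8537 / 10873.25 = 0.785 J/(g·°C)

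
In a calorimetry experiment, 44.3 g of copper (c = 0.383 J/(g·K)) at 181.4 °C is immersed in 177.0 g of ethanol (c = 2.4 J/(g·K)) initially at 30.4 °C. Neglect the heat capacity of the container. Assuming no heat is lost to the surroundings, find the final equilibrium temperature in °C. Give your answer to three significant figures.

T_f = 36.2 °C

Heat lost by copper = heat gained by ethanol.
(44.3)(0.383)(181.4 − T) = (177.0)(2.4)(T − 30.4)
16.9669 (181.4 − T) = 424.8 (T − 30.4)
3077.8 − 16.9669 T = 424.8 T − 12914
15991.8 = 441.7669 T
T = 36.20 °C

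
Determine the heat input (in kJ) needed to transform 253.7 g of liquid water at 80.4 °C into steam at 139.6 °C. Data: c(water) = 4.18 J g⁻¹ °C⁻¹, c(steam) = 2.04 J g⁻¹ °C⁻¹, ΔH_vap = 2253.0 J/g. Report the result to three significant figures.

q1 (heat water 80.4→100.0 °C): 253.7 × 4.18 × 19.6 = 20785 J
q2 (vaporize at 100 °C): 253.7 × 2253.0 = 571586 J
q3 (heat steam 100.0→139.6 °C): 253.7 × 2.04 × 39.6 = 20495 J
Total: 20785 + 571586 + 20495 = 612866 J = 613 kJ

q = 613 kJ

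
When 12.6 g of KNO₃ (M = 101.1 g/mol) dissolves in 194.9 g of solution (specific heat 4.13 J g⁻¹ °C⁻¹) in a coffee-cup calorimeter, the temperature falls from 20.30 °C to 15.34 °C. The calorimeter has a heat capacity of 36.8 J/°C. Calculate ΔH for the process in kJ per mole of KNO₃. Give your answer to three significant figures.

|ΔT| = |15.34 − 20.30| = 4.96 °C
|q_surr| = (194.9 × 4.13 + 36.8) × 4.96 = 841.737 × 4.96 = 4175 J
n(KNO₃) = 12.6 / 101.1 = 0.1246 mol
Temperature fell, so q_rxn = +|q_surr| = 4.175 kJ
ΔH = q_rxn / n = 33.51 kJ/mol

ΔH = 33.5 kJ/mol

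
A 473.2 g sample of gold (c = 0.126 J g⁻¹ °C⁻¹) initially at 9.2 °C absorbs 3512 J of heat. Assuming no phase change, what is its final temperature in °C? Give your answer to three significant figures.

T_f = 68.1 °C

ΔT = q / (m c) = 3512 / (473.2 × 0.126) = 58.90 °C
T_f = 9.2 + 58.90 = 68.10 °C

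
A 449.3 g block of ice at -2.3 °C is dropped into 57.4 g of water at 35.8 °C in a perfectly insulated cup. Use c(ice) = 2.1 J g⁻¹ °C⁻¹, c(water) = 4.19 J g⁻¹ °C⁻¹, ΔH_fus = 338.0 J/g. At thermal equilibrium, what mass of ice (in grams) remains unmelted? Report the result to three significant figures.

m_ice remaining = 430 g

Heat to warm all ice to 0 °C: 449.3×2.1×2.3 = 2170.1 J
Heat released by water cooling to 0 °C: 57.4×4.19×35.8 = 8610.1 J
8610.1 J < 2170.1 + 449.3×338.0 = 154033.5 J, so not all ice melts; final T = 0 °C.
Heat left for melting: 8610.1 − 2170.1 = 6440.0 J
Mass melted = 6440.0 / 338.0 = 19.05 g
Ice remaining = 449.3 − 19.05 = 430.25 g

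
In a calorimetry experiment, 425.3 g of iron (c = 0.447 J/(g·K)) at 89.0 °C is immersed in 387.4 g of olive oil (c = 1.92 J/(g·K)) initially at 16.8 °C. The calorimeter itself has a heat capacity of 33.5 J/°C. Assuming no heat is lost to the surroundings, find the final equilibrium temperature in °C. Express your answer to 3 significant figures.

T_f = 31.0 °C

Heat lost by iron = heat gained by olive oil + calorimeter.
(425.3)(0.447)(89.0 − T) = [(387.4)(1.92) + 33.5](T − 16.8)
190.1091 (89.0 − T) = 777.308 (T − 16.8)
16920 − 190.1091 T = 777.308 T − 13059
29979 = 967.4171 T
T = 30.99 °C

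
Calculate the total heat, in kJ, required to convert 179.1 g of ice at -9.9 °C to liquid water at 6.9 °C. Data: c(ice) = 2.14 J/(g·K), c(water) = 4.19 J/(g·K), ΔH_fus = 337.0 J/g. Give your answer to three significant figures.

q = 69.3 kJ

q1 (heat ice -9.9→0.0 °C): 179.1 × 2.14 × 9.9 = 3794 J
q2 (melt at 0 °C): 179.1 × 337.0 = 60357 J
q3 (heat water 0.0→6.9 °C): 179.1 × 4.19 × 6.9 = 5178 J
Total: 3794 + 60357 + 5178 = 69329 J = 69.3 kJ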